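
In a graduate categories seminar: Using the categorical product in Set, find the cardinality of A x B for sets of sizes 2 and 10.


In Set, the product A x B is the Cartesian product.
By the universal property, |A x B| = |A| * |B|.
|A x B| = 2 * 10 = 20

20


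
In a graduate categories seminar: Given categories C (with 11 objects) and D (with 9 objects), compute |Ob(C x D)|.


The product category C x D has objects that are pairs (c, d).
Number of pairs = |Ob(C)| * |Ob(D)| = 11 * 9 = 99

99


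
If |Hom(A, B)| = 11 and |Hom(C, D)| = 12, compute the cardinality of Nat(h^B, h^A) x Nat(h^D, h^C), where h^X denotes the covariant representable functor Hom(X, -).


By the Yoneda lemma, Nat(h^B, h^A) is isomorphic to Hom(A, B),
so |Nat(h^B, h^A)| = |Hom(A, B)| and |Nat(h^D, h^C)| = |Hom(C, D)|.
|Hom(A, B)| = 11, |Hom(C, D)| = 12.
|Nat(h^B, h^A) x Nat(h^D, h^C)| = 11 * 12 = 132

132


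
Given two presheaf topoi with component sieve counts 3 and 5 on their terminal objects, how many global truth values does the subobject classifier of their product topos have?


In a product of presheaf topoi E_1 x E_2, the subobject classifier
is Omega = Omega_1 x Omega_2 (componentwise), so
|Omega(top)| = |Omega_1(top_1)| * |Omega_2(top_2)|.
= 3 * 5 = 15.

15


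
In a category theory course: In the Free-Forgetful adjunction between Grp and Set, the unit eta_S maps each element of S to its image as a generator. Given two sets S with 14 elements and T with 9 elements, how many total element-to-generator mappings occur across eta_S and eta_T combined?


The unit eta_X: X -> U(F(X)) of the Free-Forgetful adjunction
maps each element of X to a generator of F(X). For X = S + T (disjoint
union in Set), |S + T| = |S| + |T|.
Total mappings = 14 + 9 = 23.

23


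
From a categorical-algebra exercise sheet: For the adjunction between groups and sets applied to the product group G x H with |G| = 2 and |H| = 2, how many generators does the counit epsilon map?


The counit epsilon_K: F(U(K)) -> K of the Free-Forgetful adjunction
maps |K| generators of F(U(K)) into K. For K = G x H (the product group),
|G x H| = |G| * |H|.
Total generators mapped = 2 * 2 = 4.

4


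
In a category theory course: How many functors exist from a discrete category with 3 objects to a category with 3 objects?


A functor from a discrete category C to D is determined by
where each object maps. Each of the 3 objects of C can map
to any of the 3 objects of D independently.
Number of functors = 3^3 = 27

27


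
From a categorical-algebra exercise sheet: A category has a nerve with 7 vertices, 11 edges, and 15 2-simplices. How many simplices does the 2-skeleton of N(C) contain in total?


The 2-skeleton of the nerve N(C) consists of simplices in dimensions 0, 1, 2:
  |N(C)_0| = 7 (objects)
  |N(C)_1| = 11 (morphisms)
  |N(C)_2| = 15 (composable pairs)
Total = 7 + 11 + 15 = 33

33


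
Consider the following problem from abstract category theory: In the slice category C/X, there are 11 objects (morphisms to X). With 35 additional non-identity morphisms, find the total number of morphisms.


In the slice category C/X, objects are morphisms to X.
Identity morphisms: 11 (one per object of C/X).
Non-identity morphisms: 35.
Total = 11 + 35 = 46

46


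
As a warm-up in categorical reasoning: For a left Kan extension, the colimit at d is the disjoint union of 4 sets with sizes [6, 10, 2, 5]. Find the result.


Pointwise, the left Kan extension (Lan_F H)(d) is the colimit, indexed
by the comma category (F downarrow d), of H composed with the
projection (F downarrow d) -> C. Here that colimit is given
as a coproduct (disjoint union) of sets, so its cardinality is the
sum of the sizes of the summands.
Coproduct of sets with sizes: 6 + 10 + 2 + 5
= 23

23


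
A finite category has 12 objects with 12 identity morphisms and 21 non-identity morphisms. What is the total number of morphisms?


Each object has an identity morphism, giving 12 identities.
Adding the 21 non-identity morphisms:
Total = 12 + 21 = 33

33


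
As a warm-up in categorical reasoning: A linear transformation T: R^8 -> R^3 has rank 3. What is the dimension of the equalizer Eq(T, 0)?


The equalizer of f and the zero map is ker(f).
By the rank-nullity theorem: dim(ker(f)) = dim(domain) - rank(f).
dim(ker(f)) = 8 - 3 = 5

5


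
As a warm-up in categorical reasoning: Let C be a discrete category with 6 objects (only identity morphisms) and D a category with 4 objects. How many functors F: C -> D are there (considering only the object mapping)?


A functor from a discrete category C to D is determined by
where each object maps. Each of the 6 objects of C can map
to any of the 4 objects of D independently.
Number of functors = 4^6 = 4096

4096


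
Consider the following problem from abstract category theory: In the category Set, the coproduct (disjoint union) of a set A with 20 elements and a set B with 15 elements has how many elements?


In Set, the coproduct A + B is the disjoint union.
|A + B| = |A| + |B| = 20 + 15 = 35

35


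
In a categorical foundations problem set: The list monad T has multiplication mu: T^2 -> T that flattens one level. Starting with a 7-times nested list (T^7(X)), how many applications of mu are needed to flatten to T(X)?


Each application of mu: T^2 -> T removes one layer of nesting.
Starting at depth 7 (i.e., T^7(X)), we need to reach T(X).
Number of mu applications = 7 - 1 = 6

6


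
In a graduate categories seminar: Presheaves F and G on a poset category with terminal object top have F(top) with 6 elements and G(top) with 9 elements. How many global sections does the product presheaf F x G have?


Global sections of a presheaf on a poset with terminal top satisfy
Gamma(H) ~ H(top). Presheaves admit pointwise products, so
(F x G)(top) = F(top) x G(top) (Cartesian product).
|Gamma(F x G)| = |F(top)| * |G(top)| = 6 * 9 = 54.

54


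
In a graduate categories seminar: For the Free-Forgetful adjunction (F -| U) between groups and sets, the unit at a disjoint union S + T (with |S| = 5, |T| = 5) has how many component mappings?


The unit eta_X: X -> U(F(X)) of the Free-Forgetful adjunction
maps each element of X to a generator of F(X). For X = S + T (disjoint
union in Set), |S + T| = |S| + |T|.
Total mappings = 5 + 5 = 10.

10


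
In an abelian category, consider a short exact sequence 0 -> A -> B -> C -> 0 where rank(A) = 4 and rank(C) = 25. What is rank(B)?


For a short exact sequence 0 -> A -> B -> C -> 0,
rank is additive: rank(B) = rank(A) + rank(C).
rank(B) = 4 + 25 = 29

29


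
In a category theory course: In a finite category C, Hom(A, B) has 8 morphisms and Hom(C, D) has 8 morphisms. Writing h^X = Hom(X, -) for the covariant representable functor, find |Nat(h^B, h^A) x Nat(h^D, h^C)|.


By the Yoneda lemma, Nat(h^B, h^A) is isomorphic to Hom(A, B),
so |Nat(h^B, h^A)| = |Hom(A, B)| and |Nat(h^D, h^C)| = |Hom(C, D)|.
|Hom(A, B)| = 8, |Hom(C, D)| = 8.
|Nat(h^B, h^A) x Nat(h^D, h^C)| = 8 * 8 = 64

64


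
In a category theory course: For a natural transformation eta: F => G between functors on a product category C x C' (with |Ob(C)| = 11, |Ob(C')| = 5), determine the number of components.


A natural transformation eta: F => G assigns one component morphism per
object of the domain category.
The domain is the product category C x C', so
|Ob(C x C')| = |Ob(C)| * |Ob(C')| = 11 * 5 = 55.
Therefore eta has 55 component morphisms.

55


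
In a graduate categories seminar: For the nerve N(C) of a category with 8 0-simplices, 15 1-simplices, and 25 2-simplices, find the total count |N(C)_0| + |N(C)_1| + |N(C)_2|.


The 2-skeleton of the nerve N(C) consists of simplices in dimensions 0, 1, 2:
  |N(C)_0| = 8 (objects)
  |N(C)_1| = 15 (morphisms)
  |N(C)_2| = 25 (composable pairs)
Total = 8 + 15 + 25 = 48

48


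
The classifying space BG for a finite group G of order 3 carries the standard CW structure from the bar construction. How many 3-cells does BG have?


In the bar-construction CW model of BG, the n-cells are indexed by
n-tuples [g_1|...|g_n] of non-identity elements of G (degenerate
simplices with some g_i = e do not contribute cells), so there are
(|G| - 1)^n n-cells.
For dim = 3 with |G| = 3:
cells = (3 - 1)^3 = 2^3 = 8

8


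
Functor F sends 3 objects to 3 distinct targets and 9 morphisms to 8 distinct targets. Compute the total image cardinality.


The image of F consists of distinct objects and distinct morphisms.
|Im(F)| on objects = 3
|Im(F)| on morphisms = 8
Total image cardinality = 3 + 8 = 11

11


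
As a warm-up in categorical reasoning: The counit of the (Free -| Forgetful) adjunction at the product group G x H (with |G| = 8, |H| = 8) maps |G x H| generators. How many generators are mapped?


The counit epsilon_K: F(U(K)) -> K of the Free-Forgetful adjunction
maps |K| generators of F(U(K)) into K. For K = G x H (the product group),
|G x H| = |G| * |H|.
Total generators mapped = 8 * 8 = 64.

64


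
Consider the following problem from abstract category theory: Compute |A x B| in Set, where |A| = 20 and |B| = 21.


In Set, the product A x B is the Cartesian product.
By the universal property, |A x B| = |A| * |B|.
|A x B| = 20 * 21 = 420

420


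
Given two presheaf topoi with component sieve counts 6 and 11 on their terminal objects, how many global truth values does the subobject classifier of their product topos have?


In a product of presheaf topoi E_1 x E_2, the subobject classifier
is Omega = Omega_1 x Omega_2 (componentwise), so
|Omega(top)| = |Omega_1(top_1)| * |Omega_2(top_2)|.
= 6 * 11 = 66.

66


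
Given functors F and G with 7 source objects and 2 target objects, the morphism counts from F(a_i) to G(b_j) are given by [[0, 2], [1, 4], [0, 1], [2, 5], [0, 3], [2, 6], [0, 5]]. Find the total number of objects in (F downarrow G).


Objects of (F downarrow G) are triples (a, b, h: F(a)->G(b)).
The count equals the sum of all entries in the hom-matrix.
sum(row 0) = 2
sum(row 1) = 5
sum(row 2) = 1
sum(row 3) = 7
sum(row 4) = 3
sum(row 5) = 8
sum(row 6) = 5
Grand total = 31

31


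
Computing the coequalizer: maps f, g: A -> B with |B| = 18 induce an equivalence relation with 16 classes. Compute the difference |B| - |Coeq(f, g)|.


The coequalizer Coeq(f, g) = B / ~ has one element per equivalence class.
|B| = 18, |Coeq(f, g)| = 16.
|B| - |Coeq(f, g)| = 18 - 16 = 2.

2


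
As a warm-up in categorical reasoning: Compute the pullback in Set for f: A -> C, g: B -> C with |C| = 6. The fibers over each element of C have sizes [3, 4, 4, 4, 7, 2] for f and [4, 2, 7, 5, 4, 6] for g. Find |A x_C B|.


The pullback A x_C B consists of pairs (a, b) with f(a) = g(b).
For each element c in C, the fiber product has |f^-1(c)| * |g^-1(c)| elements.
Summing over C: 3 * 4 + 4 * 2 + 4 * 7 + 4 * 5 + 7 * 4 + 2 * 6
= 12 + 8 + 28 + 20 + 28 + 12 = 108

108


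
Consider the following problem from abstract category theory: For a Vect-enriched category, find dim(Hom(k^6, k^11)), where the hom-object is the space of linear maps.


In Vect-enriched categories, Hom(k^n, k^m) is the space of m x n matrices.
dim(Hom(k^6, k^11)) = 11 * 6 = 66

66


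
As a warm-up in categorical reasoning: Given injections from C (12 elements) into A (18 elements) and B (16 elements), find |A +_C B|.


The pushout A +_C B identifies the images of C in A and B.
|A +_C B| = |A| + |B| - |C| (for injections).
= 18 + 16 - 12 = 22

22


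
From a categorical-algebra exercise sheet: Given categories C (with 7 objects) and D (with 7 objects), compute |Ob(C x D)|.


The product category C x D has objects that are pairs (c, d).
Number of pairs = |Ob(C)| * |Ob(D)| = 7 * 7 = 49

49


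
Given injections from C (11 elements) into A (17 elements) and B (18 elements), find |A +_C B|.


The pushout A +_C B identifies the images of C in A and B.
|A +_C B| = |A| + |B| - |C| (for injections).
= 17 + 18 - 11 = 24

24


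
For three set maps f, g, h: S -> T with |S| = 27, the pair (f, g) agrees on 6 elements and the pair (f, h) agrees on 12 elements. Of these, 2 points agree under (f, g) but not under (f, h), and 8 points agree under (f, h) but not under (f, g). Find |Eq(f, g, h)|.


Eq(f, g, h) is the triple-agreement set: points in S where all three
maps take the same value. Using inclusion-exclusion on the pairwise data:
Pair (f, g) agrees on 6 points; pair (f, h) on 12 points.
Points agreeing under (f, g) but not (f, h) = 2; under (f, h) but not (f, g) = 8.
Triple-agreement = agreement-in-(f, g) minus points that agree under (f, g) but not (f, h):
|Eq(f, g, h)| = 6 - 2 = 4
(cross-check via (f, h): 12 - 8 = 4.)

4


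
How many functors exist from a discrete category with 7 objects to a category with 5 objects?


A functor from a discrete category C to D is determined by
where each object maps. Each of the 7 objects of C can map
to any of the 5 objects of D independently.
Number of functors = 5^7 = 78125

78125


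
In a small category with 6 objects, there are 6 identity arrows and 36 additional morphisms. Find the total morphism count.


Each object has an identity morphism, giving 6 identities.
Adding the 36 non-identity morphisms:
Total = 6 + 36 = 42

42


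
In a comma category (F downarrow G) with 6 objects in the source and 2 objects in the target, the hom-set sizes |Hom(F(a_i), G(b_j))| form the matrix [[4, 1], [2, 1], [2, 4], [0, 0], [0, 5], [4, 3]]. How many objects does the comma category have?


Objects of (F downarrow G) are triples (a, b, h: F(a)->G(b)).
The count equals the sum of all entries in the hom-matrix.
sum(row 0) = 5
sum(row 1) = 3
sum(row 2) = 6
sum(row 3) = 0
sum(row 4) = 5
sum(row 5) = 7
Grand total = 26

26


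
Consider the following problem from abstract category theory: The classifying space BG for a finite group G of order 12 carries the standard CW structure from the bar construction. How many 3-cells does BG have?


In the bar-construction CW model of BG, the n-cells are indexed by
n-tuples [g_1|...|g_n] of non-identity elements of G (degenerate
simplices with some g_i = e do not contribute cells), so there are
(|G| - 1)^n n-cells.
For dim = 3 with |G| = 12:
cells = (12 - 1)^3 = 11^3 = 1331

1331


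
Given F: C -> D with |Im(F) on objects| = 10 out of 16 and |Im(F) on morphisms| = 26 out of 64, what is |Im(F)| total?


The image of F consists of distinct objects and distinct morphisms.
|Im(F)| on objects = 10
|Im(F)| on morphisms = 26
Total image cardinality = 10 + 26 = 36

36


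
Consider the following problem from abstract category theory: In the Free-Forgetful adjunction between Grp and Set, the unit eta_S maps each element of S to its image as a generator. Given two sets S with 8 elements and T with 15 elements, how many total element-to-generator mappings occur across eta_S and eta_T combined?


The unit eta_X: X -> U(F(X)) of the Free-Forgetful adjunction
maps each element of X to a generator of F(X). For X = S + T (disjoint
union in Set), |S + T| = |S| + |T|.
Total mappings = 8 + 15 = 23.

23


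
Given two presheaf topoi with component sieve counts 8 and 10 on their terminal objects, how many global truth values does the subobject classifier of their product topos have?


In a product of presheaf topoi E_1 x E_2, the subobject classifier
is Omega = Omega_1 x Omega_2 (componentwise), so
|Omega(top)| = |Omega_1(top_1)| * |Omega_2(top_2)|.
= 8 * 10 = 80.

80


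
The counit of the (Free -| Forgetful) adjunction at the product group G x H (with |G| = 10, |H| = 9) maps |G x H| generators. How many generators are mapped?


The counit epsilon_K: F(U(K)) -> K of the Free-Forgetful adjunction
maps |K| generators of F(U(K)) into K. For K = G x H (the product group),
|G x H| = |G| * |H|.
Total generators mapped = 10 * 9 = 90.

90


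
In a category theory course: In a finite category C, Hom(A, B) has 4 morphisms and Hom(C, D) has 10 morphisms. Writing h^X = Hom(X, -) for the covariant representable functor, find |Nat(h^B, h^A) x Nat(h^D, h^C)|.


By the Yoneda lemma, Nat(h^B, h^A) is isomorphic to Hom(A, B),
so |Nat(h^B, h^A)| = |Hom(A, B)| and |Nat(h^D, h^C)| = |Hom(C, D)|.
|Hom(A, B)| = 4, |Hom(C, D)| = 10.
|Nat(h^B, h^A) x Nat(h^D, h^C)| = 4 * 10 = 40

40


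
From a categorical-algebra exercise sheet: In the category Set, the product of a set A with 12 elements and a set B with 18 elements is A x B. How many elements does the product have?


In Set, the product A x B is the Cartesian product.
By the universal property, |A x B| = |A| * |B|.
|A x B| = 12 * 18 = 216

216


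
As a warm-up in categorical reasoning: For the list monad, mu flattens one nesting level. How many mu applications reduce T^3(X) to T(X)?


Each application of mu: T^2 -> T removes one layer of nesting.
Starting at depth 3 (i.e., T^3(X)), we need to reach T(X).
Number of mu applications = 3 - 1 = 2

2


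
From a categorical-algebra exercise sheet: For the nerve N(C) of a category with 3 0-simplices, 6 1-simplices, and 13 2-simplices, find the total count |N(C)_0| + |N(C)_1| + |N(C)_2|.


The 2-skeleton of the nerve N(C) consists of simplices in dimensions 0, 1, 2:
  |N(C)_0| = 3 (objects)
  |N(C)_1| = 6 (morphisms)
  |N(C)_2| = 13 (composable pairs)
Total = 3 + 6 + 13 = 22

22


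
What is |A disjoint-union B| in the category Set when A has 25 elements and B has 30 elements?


In Set, the coproduct A + B is the disjoint union.
|A + B| = |A| + |B| = 25 + 30 = 55

55


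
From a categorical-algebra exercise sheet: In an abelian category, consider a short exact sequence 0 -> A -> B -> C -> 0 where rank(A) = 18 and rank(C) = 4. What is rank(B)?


For a short exact sequence 0 -> A -> B -> C -> 0,
rank is additive: rank(B) = rank(A) + rank(C).
rank(B) = 18 + 4 = 22

22


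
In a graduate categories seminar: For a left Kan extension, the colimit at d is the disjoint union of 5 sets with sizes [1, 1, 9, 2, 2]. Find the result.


Pointwise, the left Kan extension (Lan_F H)(d) is the colimit, indexed
by the comma category (F downarrow d), of H composed with the
projection (F downarrow d) -> C. Here that colimit is given
as a coproduct (disjoint union) of sets, so its cardinality is the
sum of the sizes of the summands.
Coproduct of sets with sizes: 1 + 1 + 9 + 2 + 2
= 15

15


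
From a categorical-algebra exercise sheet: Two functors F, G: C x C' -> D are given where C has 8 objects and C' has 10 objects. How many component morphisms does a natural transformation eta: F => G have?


A natural transformation eta: F => G assigns one component morphism per
object of the domain category.
The domain is the product category C x C', so
|Ob(C x C')| = |Ob(C)| * |Ob(C')| = 8 * 10 = 80.
Therefore eta has 80 component morphisms.

80


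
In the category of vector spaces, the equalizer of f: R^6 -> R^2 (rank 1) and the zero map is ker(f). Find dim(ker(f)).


The equalizer of f and the zero map is ker(f).
By the rank-nullity theorem: dim(ker(f)) = dim(domain) - rank(f).
dim(ker(f)) = 6 - 1 = 5

5


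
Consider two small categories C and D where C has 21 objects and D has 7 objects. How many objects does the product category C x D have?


The product category C x D has objects that are pairs (c, d).
Number of pairs = |Ob(C)| * |Ob(D)| = 21 * 7 = 147

147


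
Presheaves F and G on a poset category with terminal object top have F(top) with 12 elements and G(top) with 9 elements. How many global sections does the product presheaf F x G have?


Global sections of a presheaf on a poset with terminal top satisfy
Gamma(H) ~ H(top). Presheaves admit pointwise products, so
(F x G)(top) = F(top) x G(top) (Cartesian product).
|Gamma(F x G)| = |F(top)| * |G(top)| = 12 * 9 = 108.

108


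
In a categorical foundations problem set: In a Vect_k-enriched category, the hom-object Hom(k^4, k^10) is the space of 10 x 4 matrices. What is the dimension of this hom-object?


In Vect-enriched categories, Hom(k^n, k^m) is the space of m x n matrices.
dim(Hom(k^4, k^10)) = 10 * 4 = 40

40


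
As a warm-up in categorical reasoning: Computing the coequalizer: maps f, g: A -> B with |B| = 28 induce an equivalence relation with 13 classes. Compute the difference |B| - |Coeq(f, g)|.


The coequalizer Coeq(f, g) = B / ~ has one element per equivalence class.
|B| = 28, |Coeq(f, g)| = 13.
|B| - |Coeq(f, g)| = 28 - 13 = 15.

15


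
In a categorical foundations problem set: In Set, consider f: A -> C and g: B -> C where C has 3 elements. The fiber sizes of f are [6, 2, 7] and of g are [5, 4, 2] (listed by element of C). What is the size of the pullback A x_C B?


The pullback A x_C B consists of pairs (a, b) with f(a) = g(b).
For each element c in C, the fiber product has |f^-1(c)| * |g^-1(c)| elements.
Summing over C: 6 * 5 + 2 * 4 + 7 * 2
= 30 + 8 + 14 = 52

52


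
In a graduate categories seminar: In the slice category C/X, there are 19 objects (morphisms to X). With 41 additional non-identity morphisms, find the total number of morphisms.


In the slice category C/X, objects are morphisms to X.
Identity morphisms: 19 (one per object of C/X).
Non-identity morphisms: 41.
Total = 19 + 41 = 60

60


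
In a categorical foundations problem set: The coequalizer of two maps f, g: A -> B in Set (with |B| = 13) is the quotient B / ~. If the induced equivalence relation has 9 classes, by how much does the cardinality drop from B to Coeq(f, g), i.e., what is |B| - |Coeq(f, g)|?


The coequalizer Coeq(f, g) = B / ~ has one element per equivalence class.
|B| = 13, |Coeq(f, g)| = 9.
|B| - |Coeq(f, g)| = 13 - 9 = 4.

4


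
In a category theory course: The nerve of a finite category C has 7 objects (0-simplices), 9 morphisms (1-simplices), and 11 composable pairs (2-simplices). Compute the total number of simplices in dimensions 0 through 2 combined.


The 2-skeleton of the nerve N(C) consists of simplices in dimensions 0, 1, 2:
  |N(C)_0| = 7 (objects)
  |N(C)_1| = 9 (morphisms)
  |N(C)_2| = 11 (composable pairs)
Total = 7 + 9 + 11 = 27

27


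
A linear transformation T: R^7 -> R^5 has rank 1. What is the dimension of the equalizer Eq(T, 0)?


The equalizer of f and the zero map is ker(f).
By the rank-nullity theorem: dim(ker(f)) = dim(domain) - rank(f).
dim(ker(f)) = 7 - 1 = 6

6


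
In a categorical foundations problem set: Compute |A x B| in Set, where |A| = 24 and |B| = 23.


In Set, the product A x B is the Cartesian product.
By the universal property, |A x B| = |A| * |B|.
|A x B| = 24 * 23 = 552

552


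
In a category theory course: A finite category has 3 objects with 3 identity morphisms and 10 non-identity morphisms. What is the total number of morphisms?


Each object has an identity morphism, giving 3 identities.
Adding the 10 non-identity morphisms:
Total = 3 + 10 = 13

13


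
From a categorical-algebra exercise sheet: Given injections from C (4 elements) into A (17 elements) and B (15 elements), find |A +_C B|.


The pushout A +_C B identifies the images of C in A and B.
|A +_C B| = |A| + |B| - |C| (for injections).
= 17 + 15 - 4 = 28

28


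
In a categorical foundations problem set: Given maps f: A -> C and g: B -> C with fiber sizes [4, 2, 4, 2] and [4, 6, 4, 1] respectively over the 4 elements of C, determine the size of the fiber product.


The pullback A x_C B consists of pairs (a, b) with f(a) = g(b).
For each element c in C, the fiber product has |f^-1(c)| * |g^-1(c)| elements.
Summing over C: 4 * 4 + 2 * 6 + 4 * 4 + 2 * 1
= 16 + 12 + 16 + 2 = 46

46


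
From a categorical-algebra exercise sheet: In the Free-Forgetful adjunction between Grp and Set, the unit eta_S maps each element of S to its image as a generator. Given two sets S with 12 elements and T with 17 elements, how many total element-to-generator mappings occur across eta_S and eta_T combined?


The unit eta_X: X -> U(F(X)) of the Free-Forgetful adjunction
maps each element of X to a generator of F(X). For X = S + T (disjoint
union in Set), |S + T| = |S| + |T|.
Total mappings = 12 + 17 = 29.

29


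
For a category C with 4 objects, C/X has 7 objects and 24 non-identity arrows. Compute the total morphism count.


In the slice category C/X, objects are morphisms to X.
Identity morphisms: 7 (one per object of C/X).
Non-identity morphisms: 24.
Total = 7 + 24 = 31

31


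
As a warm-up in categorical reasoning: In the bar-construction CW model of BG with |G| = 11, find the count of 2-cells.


In the bar-construction CW model of BG, the n-cells are indexed by
n-tuples [g_1|...|g_n] of non-identity elements of G (degenerate
simplices with some g_i = e do not contribute cells), so there are
(|G| - 1)^n n-cells.
For dim = 2 with |G| = 11:
cells = (11 - 1)^2 = 10^2 = 100

100


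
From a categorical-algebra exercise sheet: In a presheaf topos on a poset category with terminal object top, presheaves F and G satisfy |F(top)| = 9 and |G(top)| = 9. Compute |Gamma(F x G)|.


Global sections of a presheaf on a poset with terminal top satisfy
Gamma(H) ~ H(top). Presheaves admit pointwise products, so
(F x G)(top) = F(top) x G(top) (Cartesian product).
|Gamma(F x G)| = |F(top)| * |G(top)| = 9 * 9 = 81.

81


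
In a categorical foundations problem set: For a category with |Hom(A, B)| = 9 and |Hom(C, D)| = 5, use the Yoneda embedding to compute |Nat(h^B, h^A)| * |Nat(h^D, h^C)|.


By the Yoneda lemma, Nat(h^B, h^A) is isomorphic to Hom(A, B),
so |Nat(h^B, h^A)| = |Hom(A, B)| and |Nat(h^D, h^C)| = |Hom(C, D)|.
|Hom(A, B)| = 9, |Hom(C, D)| = 5.
|Nat(h^B, h^A) x Nat(h^D, h^C)| = 9 * 5 = 45

45


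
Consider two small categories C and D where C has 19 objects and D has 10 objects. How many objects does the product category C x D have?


The product category C x D has objects that are pairs (c, d).
Number of pairs = |Ob(C)| * |Ob(D)| = 19 * 10 = 190

190


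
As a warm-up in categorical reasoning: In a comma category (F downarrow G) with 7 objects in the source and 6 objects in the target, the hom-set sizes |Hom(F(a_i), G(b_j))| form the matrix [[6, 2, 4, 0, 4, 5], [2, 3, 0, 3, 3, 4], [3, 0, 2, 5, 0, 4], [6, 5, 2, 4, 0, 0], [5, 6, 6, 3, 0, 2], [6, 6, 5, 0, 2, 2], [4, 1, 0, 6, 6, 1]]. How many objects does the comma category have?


Objects of (F downarrow G) are triples (a, b, h: F(a)->G(b)).
The count equals the sum of all entries in the hom-matrix.
sum(row 0) = 21
sum(row 1) = 15
sum(row 2) = 14
sum(row 3) = 17
sum(row 4) = 22
sum(row 5) = 21
sum(row 6) = 18
Grand total = 128

128


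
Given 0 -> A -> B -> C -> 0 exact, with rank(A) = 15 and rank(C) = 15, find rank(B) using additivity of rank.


For a short exact sequence 0 -> A -> B -> C -> 0,
rank is additive: rank(B) = rank(A) + rank(C).
rank(B) = 15 + 15 = 30

30


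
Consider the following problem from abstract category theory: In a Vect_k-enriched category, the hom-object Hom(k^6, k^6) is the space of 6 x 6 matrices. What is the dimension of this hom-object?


In Vect-enriched categories, Hom(k^n, k^m) is the space of m x n matrices.
dim(Hom(k^6, k^6)) = 6 * 6 = 36

36


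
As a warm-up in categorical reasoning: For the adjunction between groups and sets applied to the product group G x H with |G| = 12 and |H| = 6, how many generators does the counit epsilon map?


The counit epsilon_K: F(U(K)) -> K of the Free-Forgetful adjunction
maps |K| generators of F(U(K)) into K. For K = G x H (the product group),
|G x H| = |G| * |H|.
Total generators mapped = 12 * 6 = 72.

72


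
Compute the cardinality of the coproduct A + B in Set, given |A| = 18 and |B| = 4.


In Set, the coproduct A + B is the disjoint union.
|A + B| = |A| + |B| = 18 + 4 = 22

22


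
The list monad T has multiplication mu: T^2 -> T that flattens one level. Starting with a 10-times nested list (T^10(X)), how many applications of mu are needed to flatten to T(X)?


Each application of mu: T^2 -> T removes one layer of nesting.
Starting at depth 10 (i.e., T^10(X)), we need to reach T(X).
Number of mu applications = 10 - 1 = 9

9


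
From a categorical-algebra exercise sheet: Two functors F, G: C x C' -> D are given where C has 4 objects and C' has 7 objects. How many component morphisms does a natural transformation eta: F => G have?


A natural transformation eta: F => G assigns one component morphism per
object of the domain category.
The domain is the product category C x C', so
|Ob(C x C')| = |Ob(C)| * |Ob(C')| = 4 * 7 = 28.
Therefore eta has 28 component morphisms.

28


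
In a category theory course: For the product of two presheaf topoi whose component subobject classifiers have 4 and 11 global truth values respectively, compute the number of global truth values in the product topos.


In a product of presheaf topoi E_1 x E_2, the subobject classifier
is Omega = Omega_1 x Omega_2 (componentwise), so
|Omega(top)| = |Omega_1(top_1)| * |Omega_2(top_2)|.
= 4 * 11 = 44.

44


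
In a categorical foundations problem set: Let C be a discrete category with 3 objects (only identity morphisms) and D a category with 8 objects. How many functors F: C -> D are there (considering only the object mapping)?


A functor from a discrete category C to D is determined by
where each object maps. Each of the 3 objects of C can map
to any of the 8 objects of D independently.
Number of functors = 8^3 = 512

512


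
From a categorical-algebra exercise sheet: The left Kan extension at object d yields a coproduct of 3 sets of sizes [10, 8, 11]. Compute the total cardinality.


Pointwise, the left Kan extension (Lan_F H)(d) is the colimit, indexed
by the comma category (F downarrow d), of H composed with the
projection (F downarrow d) -> C. Here that colimit is given
as a coproduct (disjoint union) of sets, so its cardinality is the
sum of the sizes of the summands.
Coproduct of sets with sizes: 10 + 8 + 11
= 29

29


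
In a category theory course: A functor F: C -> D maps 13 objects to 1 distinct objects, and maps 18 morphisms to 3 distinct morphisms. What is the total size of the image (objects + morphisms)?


The image of F consists of distinct objects and distinct morphisms.
|Im(F)| on objects = 1
|Im(F)| on morphisms = 3
Total image cardinality = 1 + 3 = 4

4


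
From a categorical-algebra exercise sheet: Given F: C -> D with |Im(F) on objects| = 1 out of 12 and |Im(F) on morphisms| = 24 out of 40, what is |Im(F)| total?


The image of F consists of distinct objects and distinct morphisms.
|Im(F)| on objects = 1
|Im(F)| on morphisms = 24
Total image cardinality = 1 + 24 = 25

25


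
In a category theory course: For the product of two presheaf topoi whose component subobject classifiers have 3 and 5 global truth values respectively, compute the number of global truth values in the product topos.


In a product of presheaf topoi E_1 x E_2, the subobject classifier
is Omega = Omega_1 x Omega_2 (componentwise), so
|Omega(top)| = |Omega_1(top_1)| * |Omega_2(top_2)|.
= 3 * 5 = 15.

15


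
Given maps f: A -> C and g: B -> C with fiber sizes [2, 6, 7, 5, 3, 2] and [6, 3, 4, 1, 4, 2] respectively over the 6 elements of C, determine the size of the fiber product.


The pullback A x_C B consists of pairs (a, b) with f(a) = g(b).
For each element c in C, the fiber product has |f^-1(c)| * |g^-1(c)| elements.
Summing over C: 2 * 6 + 6 * 3 + 7 * 4 + 5 * 1 + 3 * 4 + 2 * 2
= 12 + 18 + 28 + 5 + 12 + 4 = 79

79


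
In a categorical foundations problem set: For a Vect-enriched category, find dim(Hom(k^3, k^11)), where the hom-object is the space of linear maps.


In Vect-enriched categories, Hom(k^n, k^m) is the space of m x n matrices.
dim(Hom(k^3, k^11)) = 11 * 3 = 33

33


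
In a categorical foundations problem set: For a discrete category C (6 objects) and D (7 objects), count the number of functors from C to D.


A functor from a discrete category C to D is determined by
where each object maps. Each of the 6 objects of C can map
to any of the 7 objects of D independently.
Number of functors = 7^6 = 117649

117649


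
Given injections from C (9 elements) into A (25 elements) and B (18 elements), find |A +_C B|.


The pushout A +_C B identifies the images of C in A and B.
|A +_C B| = |A| + |B| - |C| (for injections).
= 25 + 18 - 9 = 34

34


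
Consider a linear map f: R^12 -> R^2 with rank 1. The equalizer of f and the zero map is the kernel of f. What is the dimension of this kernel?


The equalizer of f and the zero map is ker(f).
By the rank-nullity theorem: dim(ker(f)) = dim(domain) - rank(f).
dim(ker(f)) = 12 - 1 = 11

11


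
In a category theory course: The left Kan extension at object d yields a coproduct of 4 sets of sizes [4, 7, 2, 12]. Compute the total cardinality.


Pointwise, the left Kan extension (Lan_F H)(d) is the colimit, indexed
by the comma category (F downarrow d), of H composed with the
projection (F downarrow d) -> C. Here that colimit is given
as a coproduct (disjoint union) of sets, so its cardinality is the
sum of the sizes of the summands.
Coproduct of sets with sizes: 4 + 7 + 2 + 12
= 25

25


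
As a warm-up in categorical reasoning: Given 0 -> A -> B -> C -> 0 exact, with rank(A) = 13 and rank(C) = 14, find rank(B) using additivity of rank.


For a short exact sequence 0 -> A -> B -> C -> 0,
rank is additive: rank(B) = rank(A) + rank(C).
rank(B) = 13 + 14 = 27

27


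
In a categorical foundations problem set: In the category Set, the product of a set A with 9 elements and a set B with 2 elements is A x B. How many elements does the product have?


In Set, the product A x B is the Cartesian product.
By the universal property, |A x B| = |A| * |B|.
|A x B| = 9 * 2 = 18

18


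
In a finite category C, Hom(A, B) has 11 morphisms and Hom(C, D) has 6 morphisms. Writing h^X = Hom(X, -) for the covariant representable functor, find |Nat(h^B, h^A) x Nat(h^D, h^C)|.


By the Yoneda lemma, Nat(h^B, h^A) is isomorphic to Hom(A, B),
so |Nat(h^B, h^A)| = |Hom(A, B)| and |Nat(h^D, h^C)| = |Hom(C, D)|.
|Hom(A, B)| = 11, |Hom(C, D)| = 6.
|Nat(h^B, h^A) x Nat(h^D, h^C)| = 11 * 6 = 66

66


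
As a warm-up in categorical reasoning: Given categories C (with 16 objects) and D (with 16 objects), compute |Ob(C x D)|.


The product category C x D has objects that are pairs (c, d).
Number of pairs = |Ob(C)| * |Ob(D)| = 16 * 16 = 256

256


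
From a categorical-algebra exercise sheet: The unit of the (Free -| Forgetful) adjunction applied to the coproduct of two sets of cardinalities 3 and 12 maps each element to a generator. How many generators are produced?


The unit eta_X: X -> U(F(X)) of the Free-Forgetful adjunction
maps each element of X to a generator of F(X). For X = S + T (disjoint
union in Set), |S + T| = |S| + |T|.
Total mappings = 3 + 12 = 15.

15


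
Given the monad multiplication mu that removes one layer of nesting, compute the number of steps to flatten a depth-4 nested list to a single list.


Each application of mu: T^2 -> T removes one layer of nesting.
Starting at depth 4 (i.e., T^4(X)), we need to reach T(X).
Number of mu applications = 4 - 1 = 3

3


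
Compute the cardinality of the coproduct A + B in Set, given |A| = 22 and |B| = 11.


In Set, the coproduct A + B is the disjoint union.
|A + B| = |A| + |B| = 22 + 11 = 33

33


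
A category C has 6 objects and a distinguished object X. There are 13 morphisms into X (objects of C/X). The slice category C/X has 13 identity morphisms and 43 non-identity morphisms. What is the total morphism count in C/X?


In the slice category C/X, objects are morphisms to X.
Identity morphisms: 13 (one per object of C/X).
Non-identity morphisms: 43.
Total = 13 + 43 = 56

56


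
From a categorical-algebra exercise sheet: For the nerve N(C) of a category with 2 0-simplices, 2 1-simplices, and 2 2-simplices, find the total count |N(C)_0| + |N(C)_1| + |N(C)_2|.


The 2-skeleton of the nerve N(C) consists of simplices in dimensions 0, 1, 2:
  |N(C)_0| = 2 (objects)
  |N(C)_1| = 2 (morphisms)
  |N(C)_2| = 2 (composable pairs)
Total = 2 + 2 + 2 = 6

6


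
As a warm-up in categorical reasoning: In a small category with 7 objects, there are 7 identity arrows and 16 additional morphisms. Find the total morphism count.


Each object has an identity morphism, giving 7 identities.
Adding the 16 non-identity morphisms:
Total = 7 + 16 = 23

23


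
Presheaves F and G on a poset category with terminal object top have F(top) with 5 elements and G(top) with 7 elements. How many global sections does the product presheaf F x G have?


Global sections of a presheaf on a poset with terminal top satisfy
Gamma(H) ~ H(top). Presheaves admit pointwise products, so
(F x G)(top) = F(top) x G(top) (Cartesian product).
|Gamma(F x G)| = |F(top)| * |G(top)| = 5 * 7 = 35.

35


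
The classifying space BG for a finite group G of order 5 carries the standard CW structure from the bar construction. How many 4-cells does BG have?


In the bar-construction CW model of BG, the n-cells are indexed by
n-tuples [g_1|...|g_n] of non-identity elements of G (degenerate
simplices with some g_i = e do not contribute cells), so there are
(|G| - 1)^n n-cells.
For dim = 4 with |G| = 5:
cells = (5 - 1)^4 = 4^4 = 256

256


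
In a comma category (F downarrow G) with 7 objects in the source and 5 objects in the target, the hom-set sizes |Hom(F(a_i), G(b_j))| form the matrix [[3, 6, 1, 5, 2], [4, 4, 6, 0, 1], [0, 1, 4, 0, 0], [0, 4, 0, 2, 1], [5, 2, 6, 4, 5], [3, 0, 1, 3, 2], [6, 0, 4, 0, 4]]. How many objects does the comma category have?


Objects of (F downarrow G) are triples (a, b, h: F(a)->G(b)).
The count equals the sum of all entries in the hom-matrix.
sum(row 0) = 17
sum(row 1) = 15
sum(row 2) = 5
sum(row 3) = 7
sum(row 4) = 22
sum(row 5) = 9
sum(row 6) = 14
Grand total = 89

89


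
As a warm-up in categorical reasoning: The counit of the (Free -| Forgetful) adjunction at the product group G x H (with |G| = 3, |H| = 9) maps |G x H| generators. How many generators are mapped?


The counit epsilon_K: F(U(K)) -> K of the Free-Forgetful adjunction
maps |K| generators of F(U(K)) into K. For K = G x H (the product group),
|G x H| = |G| * |H|.
Total generators mapped = 3 * 9 = 27.

27


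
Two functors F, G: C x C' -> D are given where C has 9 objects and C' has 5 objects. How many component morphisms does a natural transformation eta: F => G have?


A natural transformation eta: F => G assigns one component morphism per
object of the domain category.
The domain is the product category C x C', so
|Ob(C x C')| = |Ob(C)| * |Ob(C')| = 9 * 5 = 45.
Therefore eta has 45 component morphisms.

45


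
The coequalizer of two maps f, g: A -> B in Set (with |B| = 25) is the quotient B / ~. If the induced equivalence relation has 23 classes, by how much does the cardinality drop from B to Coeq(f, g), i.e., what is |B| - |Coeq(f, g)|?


The coequalizer Coeq(f, g) = B / ~ has one element per equivalence class.
|B| = 25, |Coeq(f, g)| = 23.
|B| - |Coeq(f, g)| = 25 - 23 = 2.

2


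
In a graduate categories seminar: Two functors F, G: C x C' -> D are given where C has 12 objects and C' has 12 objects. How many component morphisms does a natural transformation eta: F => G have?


A natural transformation eta: F => G assigns one component morphism per
object of the domain category.
The domain is the product category C x C', so
|Ob(C x C')| = |Ob(C)| * |Ob(C')| = 12 * 12 = 144.
Therefore eta has 144 component morphisms.

144


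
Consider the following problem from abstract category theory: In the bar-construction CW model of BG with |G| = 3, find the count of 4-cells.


In the bar-construction CW model of BG, the n-cells are indexed by
n-tuples [g_1|...|g_n] of non-identity elements of G (degenerate
simplices with some g_i = e do not contribute cells), so there are
(|G| - 1)^n n-cells.
For dim = 4 with |G| = 3:
cells = (3 - 1)^4 = 2^4 = 16

16


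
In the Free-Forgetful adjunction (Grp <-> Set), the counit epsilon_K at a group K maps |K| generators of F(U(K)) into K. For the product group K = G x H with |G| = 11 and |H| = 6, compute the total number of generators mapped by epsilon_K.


The counit epsilon_K: F(U(K)) -> K of the Free-Forgetful adjunction
maps |K| generators of F(U(K)) into K. For K = G x H (the product group),
|G x H| = |G| * |H|.
Total generators mapped = 11 * 6 = 66.

66
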